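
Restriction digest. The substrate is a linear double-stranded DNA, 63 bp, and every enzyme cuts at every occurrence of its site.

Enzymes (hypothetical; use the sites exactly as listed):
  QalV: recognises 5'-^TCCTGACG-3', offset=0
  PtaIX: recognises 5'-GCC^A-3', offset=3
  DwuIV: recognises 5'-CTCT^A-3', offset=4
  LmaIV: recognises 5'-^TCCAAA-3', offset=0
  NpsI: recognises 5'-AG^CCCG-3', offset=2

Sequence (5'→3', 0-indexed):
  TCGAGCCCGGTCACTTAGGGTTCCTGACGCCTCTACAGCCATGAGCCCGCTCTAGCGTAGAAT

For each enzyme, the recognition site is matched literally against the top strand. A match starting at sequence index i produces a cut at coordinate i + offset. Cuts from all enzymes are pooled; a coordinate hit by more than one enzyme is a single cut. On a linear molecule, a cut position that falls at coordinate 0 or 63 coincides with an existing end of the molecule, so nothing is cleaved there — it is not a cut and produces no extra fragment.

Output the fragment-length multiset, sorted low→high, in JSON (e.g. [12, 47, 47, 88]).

Scan for sites:
  QalV TCCTGACG/0: at [21] ⇒ [21]
  PtaIX GCCA/3: at [37] ⇒ [40]
  DwuIV CTCTA/4: at [30, 49] ⇒ [34, 53]
  LmaIV (TCCAAA, off=0): no sites
  NpsI AGCCCG/2: at [3, 43] ⇒ [5, 45]

All cut coordinates (distinct, sorted): [5, 21, 34, 40, 45, 53]

Fragment lengths:
  [0,5): 5 bp
  [5,21): 16 bp
  [21,34): 13 bp
  [34,40): 6 bp
  [40,45): 5 bp
  [45,53): 8 bp
  [53,63): 10 bp

[5,5,6,8,10,13,16]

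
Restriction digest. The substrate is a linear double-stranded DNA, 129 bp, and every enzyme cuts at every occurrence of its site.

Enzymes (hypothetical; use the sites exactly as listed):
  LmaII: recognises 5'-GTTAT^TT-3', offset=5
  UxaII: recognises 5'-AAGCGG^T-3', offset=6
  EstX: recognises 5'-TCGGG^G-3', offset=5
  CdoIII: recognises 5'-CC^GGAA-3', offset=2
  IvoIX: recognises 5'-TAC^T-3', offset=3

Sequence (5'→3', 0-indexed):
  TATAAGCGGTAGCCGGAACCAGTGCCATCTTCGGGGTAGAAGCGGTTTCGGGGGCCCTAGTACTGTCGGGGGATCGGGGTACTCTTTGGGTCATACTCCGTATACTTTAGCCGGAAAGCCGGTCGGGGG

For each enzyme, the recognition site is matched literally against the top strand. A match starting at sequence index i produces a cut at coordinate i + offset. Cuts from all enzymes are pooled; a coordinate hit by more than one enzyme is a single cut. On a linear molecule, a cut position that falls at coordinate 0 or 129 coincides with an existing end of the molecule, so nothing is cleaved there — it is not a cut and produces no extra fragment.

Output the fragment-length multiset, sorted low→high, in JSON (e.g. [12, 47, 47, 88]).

[2,4,5,7,7,7,8,9,9,10,11,14,15,21]

Scan for sites:
  LmaII (GTTATTT, off=5): no sites
  UxaII (AAGCGGT, off=6): starts [3, 39] → cuts [9, 45]
  EstX (TCGGGG, off=5): starts [30, 47, 65, 73, 122] → cuts [35, 52, 70, 78, 127]
  CdoIII (CCGGAA, off=2): starts [12, 110] → cuts [14, 112]
  IvoIX (TACT, off=3): starts [60, 79, 93, 102] → cuts [63, 82, 96, 105]

Pooled cuts: [9, 14, 35, 45, 52, 63, 70, 78, 82, 96, 105, 112, 127]

Fragment lengths:
  [0,9): 9 bp
  [9,14): 5 bp
  [14,35): 21 bp
  [35,45): 10 bp
  [45,52): 7 bp
  [52,63): 11 bp
  [63,70): 7 bp
  [70,78): 8 bp
  [78,82): 4 bp
  [82,96): 14 bp
  [96,105): 9 bp
  [105,112): 7 bp
  [112,127): 15 bp
  [127,129): 2 bp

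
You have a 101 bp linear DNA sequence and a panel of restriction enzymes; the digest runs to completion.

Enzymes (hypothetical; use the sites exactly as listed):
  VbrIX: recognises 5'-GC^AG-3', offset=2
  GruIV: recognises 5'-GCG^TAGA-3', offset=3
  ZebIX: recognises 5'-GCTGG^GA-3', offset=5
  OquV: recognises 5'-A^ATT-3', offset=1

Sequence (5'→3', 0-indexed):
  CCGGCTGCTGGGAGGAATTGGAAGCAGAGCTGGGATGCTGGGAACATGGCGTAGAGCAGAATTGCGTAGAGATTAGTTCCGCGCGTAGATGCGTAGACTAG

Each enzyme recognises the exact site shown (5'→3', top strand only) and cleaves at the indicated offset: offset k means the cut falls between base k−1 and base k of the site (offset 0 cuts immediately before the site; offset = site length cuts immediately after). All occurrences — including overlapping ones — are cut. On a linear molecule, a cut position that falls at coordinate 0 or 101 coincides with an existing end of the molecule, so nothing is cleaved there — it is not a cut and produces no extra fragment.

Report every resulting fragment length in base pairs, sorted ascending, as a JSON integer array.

Site scan:
  VbrIX GCAG/2: at [23, 55] ⇒ [25, 57]
  GruIV GCGTAGA/3: at [48, 63, 82, 90] ⇒ [51, 66, 85, 93]
  ZebIX GCTGGGA/5: at [6, 28, 36] ⇒ [11, 33, 41]
  OquV AATT/1: at [15, 59] ⇒ [16, 60]

Pooled cuts: [11, 16, 25, 33, 41, 51, 57, 60, 66, 85, 93]

Fragment lengths:
  [0,11): 11 bp
  [11,16): 5 bp
  [16,25): 9 bp
  [25,33): 8 bp
  [33,41): 8 bp
  [41,51): 10 bp
  [51,57): 6 bp
  [57,60): 3 bp
  [60,66): 6 bp
  [66,85): 19 bp
  [85,93): 8 bp
  [93,101): 8 bp

[3,5,6,6,8,8,8,8,9,10,11,19]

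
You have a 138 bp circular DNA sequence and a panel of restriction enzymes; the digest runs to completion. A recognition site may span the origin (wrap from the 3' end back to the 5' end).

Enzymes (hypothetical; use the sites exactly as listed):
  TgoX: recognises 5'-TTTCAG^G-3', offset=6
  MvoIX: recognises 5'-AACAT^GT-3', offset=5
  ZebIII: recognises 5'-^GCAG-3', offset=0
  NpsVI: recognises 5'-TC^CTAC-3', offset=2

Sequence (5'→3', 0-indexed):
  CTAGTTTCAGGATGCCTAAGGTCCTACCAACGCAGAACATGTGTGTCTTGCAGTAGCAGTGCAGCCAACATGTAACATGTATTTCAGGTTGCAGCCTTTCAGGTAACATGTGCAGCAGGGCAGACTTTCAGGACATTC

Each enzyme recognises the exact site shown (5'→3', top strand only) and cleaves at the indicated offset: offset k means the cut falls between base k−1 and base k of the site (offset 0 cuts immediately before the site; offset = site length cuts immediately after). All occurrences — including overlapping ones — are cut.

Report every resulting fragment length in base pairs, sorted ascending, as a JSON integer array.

[2,3,3,5,5,6,7,7,8,9,9,9,11,12,12,13,17]

Per-enzyme occurrences:
  TgoX TTTCAGG/6: at [4, 81, 96, 125] ⇒ [10, 87, 102, 131]
  MvoIX AACATGT/5: at [35, 66, 73, 104] ⇒ [40, 71, 78, 109]
  ZebIII GCAG/0: at [31, 49, 55, 60, 90, 111, 114, 119] ⇒ [31, 49, 55, 60, 90, 111, 114, 119]
  NpsVI TCCTAC/2: at [21] ⇒ [23]

Pooled cuts: [10, 23, 31, 40, 49, 55, 60, 71, 78, 87, 90, 102, 109, 111, 114, 119, 131]

Fragments:
  10→23: 13 bp
  23→31: 8 bp
  31→40: 9 bp
  40→49: 9 bp
  49→55: 6 bp
  55→60: 5 bp
  60→71: 11 bp
  71→78: 7 bp
  78→87: 9 bp
  87→90: 3 bp
  90→102: 12 bp
  102→109: 7 bp
  109→111: 2 bp
  111→114: 3 bp
  114→119: 5 bp
  119→131: 12 bp
  131→10 (wrap): 138-131+10 = 17 bp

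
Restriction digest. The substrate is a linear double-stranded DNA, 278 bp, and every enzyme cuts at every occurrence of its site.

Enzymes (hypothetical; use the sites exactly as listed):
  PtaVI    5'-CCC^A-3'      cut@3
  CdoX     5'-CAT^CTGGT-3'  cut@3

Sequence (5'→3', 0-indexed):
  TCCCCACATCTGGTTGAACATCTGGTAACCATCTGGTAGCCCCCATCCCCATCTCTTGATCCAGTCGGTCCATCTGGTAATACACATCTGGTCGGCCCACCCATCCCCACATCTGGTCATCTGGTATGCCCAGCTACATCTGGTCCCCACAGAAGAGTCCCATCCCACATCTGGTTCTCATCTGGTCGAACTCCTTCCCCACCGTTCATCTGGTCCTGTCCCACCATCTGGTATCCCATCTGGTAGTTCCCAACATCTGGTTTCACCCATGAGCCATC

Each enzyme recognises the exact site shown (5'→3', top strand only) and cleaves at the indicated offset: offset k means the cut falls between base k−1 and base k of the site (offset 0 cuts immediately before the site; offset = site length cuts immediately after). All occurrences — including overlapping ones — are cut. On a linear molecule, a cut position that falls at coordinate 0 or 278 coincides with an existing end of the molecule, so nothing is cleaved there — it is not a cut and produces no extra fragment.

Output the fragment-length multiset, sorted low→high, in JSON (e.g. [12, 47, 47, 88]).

[2,4,4,4,4,5,5,5,5,6,6,8,8,9,9,10,10,11,11,11,11,12,12,12,12,13,13,14,19,23]

Site scan:
  PtaVI (CCCA, off=3): starts [2, 41, 47, 95, 99, 105, 128, 145, 158, 163, 197, 219, 234, 248, 265] → cuts [5, 44, 50, 98, 102, 108, 131, 148, 161, 166, 200, 222, 237, 251, 268]
  CdoX (CATCTGGT, off=3): starts [6, 18, 29, 70, 84, 109, 117, 136, 167, 178, 206, 224, 236, 253] → cuts [9, 21, 32, 73, 87, 112, 120, 139, 170, 181, 209, 227, 239, 256]

Pooled cuts: [5, 9, 21, 32, 44, 50, 73, 87, 98, 102, 108, 112, 120, 131, 139, 148, 161, 166, 170, 181, 200, 209, 222, 227, 237, 239, 251, 256, 268]

Fragment lengths:
  [0,5): 5 bp
  [5,9): 4 bp
  [9,21): 12 bp
  [21,32): 11 bp
  [32,44): 12 bp
  [44,50): 6 bp
  [50,73): 23 bp
  [73,87): 14 bp
  [87,98): 11 bp
  [98,102): 4 bp
  [102,108): 6 bp
  [108,112): 4 bp
  [112,120): 8 bp
  [120,131): 11 bp
  [131,139): 8 bp
  [139,148): 9 bp
  [148,161): 13 bp
  [161,166): 5 bp
  [166,170): 4 bp
  [170,181): 11 bp
  [181,200): 19 bp
  [200,209): 9 bp
  [209,222): 13 bp
  [222,227): 5 bp
  [227,237): 10 bp
  [237,239): 2 bp
  [239,251): 12 bp
  [251,256): 5 bp
  [256,268): 12 bp
  [268,278): 10 bp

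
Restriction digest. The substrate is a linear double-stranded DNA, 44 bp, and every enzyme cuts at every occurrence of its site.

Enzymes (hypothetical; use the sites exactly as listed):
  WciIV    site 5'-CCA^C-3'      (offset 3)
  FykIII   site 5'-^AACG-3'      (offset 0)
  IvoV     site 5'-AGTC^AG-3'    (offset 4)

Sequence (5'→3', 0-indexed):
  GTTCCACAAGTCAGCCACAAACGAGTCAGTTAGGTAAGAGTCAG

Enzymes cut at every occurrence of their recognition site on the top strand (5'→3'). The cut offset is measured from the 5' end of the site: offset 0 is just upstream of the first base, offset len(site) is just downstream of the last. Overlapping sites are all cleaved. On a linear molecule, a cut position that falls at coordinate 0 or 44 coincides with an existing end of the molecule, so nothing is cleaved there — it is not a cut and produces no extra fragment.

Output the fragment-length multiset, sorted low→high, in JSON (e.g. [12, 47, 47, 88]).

[2,2,5,6,6,8,15]

Scan for sites:
  WciIV CCAC/3: at [3, 14] ⇒ [6, 17]
  FykIII AACG/0: at [19] ⇒ [19]
  IvoV AGTCAG/4: at [8, 23, 38] ⇒ [12, 27, 42]

Pooled cuts: [6, 12, 17, 19, 27, 42]

Fragments:
  [0,6): 6 bp
  [6,12): 6 bp
  [12,17): 5 bp
  [17,19): 2 bp
  [19,27): 8 bp
  [27,42): 15 bp
  [42,44): 2 bp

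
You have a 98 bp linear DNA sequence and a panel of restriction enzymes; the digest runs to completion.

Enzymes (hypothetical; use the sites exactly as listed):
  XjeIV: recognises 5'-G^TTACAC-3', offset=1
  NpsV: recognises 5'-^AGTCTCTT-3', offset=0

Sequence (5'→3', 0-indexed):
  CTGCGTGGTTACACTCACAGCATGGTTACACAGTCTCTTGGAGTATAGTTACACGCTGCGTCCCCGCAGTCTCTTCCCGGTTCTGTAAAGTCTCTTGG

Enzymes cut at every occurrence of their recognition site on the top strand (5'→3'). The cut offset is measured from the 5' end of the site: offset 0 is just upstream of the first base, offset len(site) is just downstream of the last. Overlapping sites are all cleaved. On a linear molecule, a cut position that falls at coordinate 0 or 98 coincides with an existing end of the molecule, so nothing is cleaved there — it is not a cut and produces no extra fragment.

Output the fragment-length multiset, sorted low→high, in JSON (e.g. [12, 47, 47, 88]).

[6,8,10,17,17,19,21]

Site scan:
  XjeIV (GTTACAC, off=1): starts [7, 24, 47] → cuts [8, 25, 48]
  NpsV (AGTCTCTT, off=0): starts [31, 67, 88] → cuts [31, 67, 88]

Pooled cuts: [8, 25, 31, 48, 67, 88]

Fragments:
  [0,8): 8 bp
  [8,25): 17 bp
  [25,31): 6 bp
  [31,48): 17 bp
  [48,67): 19 bp
  [67,88): 21 bp
  [88,98): 10 bp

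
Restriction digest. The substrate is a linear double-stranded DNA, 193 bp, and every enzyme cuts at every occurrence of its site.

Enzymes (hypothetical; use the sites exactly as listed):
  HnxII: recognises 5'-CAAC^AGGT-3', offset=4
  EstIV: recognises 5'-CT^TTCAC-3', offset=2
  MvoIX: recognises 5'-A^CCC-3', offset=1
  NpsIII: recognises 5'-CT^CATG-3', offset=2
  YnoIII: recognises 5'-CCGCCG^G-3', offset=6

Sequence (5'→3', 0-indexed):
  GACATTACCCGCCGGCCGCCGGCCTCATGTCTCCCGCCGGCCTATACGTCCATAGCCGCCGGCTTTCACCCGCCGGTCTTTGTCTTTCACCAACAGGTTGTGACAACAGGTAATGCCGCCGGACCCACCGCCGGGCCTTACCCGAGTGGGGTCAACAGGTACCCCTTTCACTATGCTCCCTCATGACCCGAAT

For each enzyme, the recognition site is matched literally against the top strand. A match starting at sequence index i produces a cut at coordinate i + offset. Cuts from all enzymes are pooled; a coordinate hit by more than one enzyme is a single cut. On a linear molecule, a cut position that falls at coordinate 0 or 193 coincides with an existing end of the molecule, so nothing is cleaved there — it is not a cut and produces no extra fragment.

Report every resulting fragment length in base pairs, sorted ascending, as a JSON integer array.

Scan for sites:
  HnxII (CAACAGGT, off=4): starts [90, 103, 152] → cuts [94, 107, 156]
  EstIV (CTTTCAC, off=2): starts [62, 83, 164] → cuts [64, 85, 166]
  MvoIX (ACCC, off=1): starts [6, 67, 122, 139, 160, 185] → cuts [7, 68, 123, 140, 161, 186]
  NpsIII (CTCATG, off=2): starts [23, 179] → cuts [25, 181]
  YnoIII (CCGCCGG, off=6): starts [8, 15, 33, 55, 69, 115, 127] → cuts [14, 21, 39, 61, 75, 121, 133]

All cut coordinates (distinct, sorted): [7, 14, 21, 25, 39, 61, 64, 68, 75, 85, 94, 107, 121, 123, 133, 140, 156, 161, 166, 181, 186]

Fragment lengths:
  [0,7): 7 bp
  [7,14): 7 bp
  [14,21): 7 bp
  [21,25): 4 bp
  [25,39): 14 bp
  [39,61): 22 bp
  [61,64): 3 bp
  [64,68): 4 bp
  [68,75): 7 bp
  [75,85): 10 bp
  [85,94): 9 bp
  [94,107): 13 bp
  [107,121): 14 bp
  [121,123): 2 bp
  [123,133): 10 bp
  [133,140): 7 bp
  [140,156): 16 bp
  [156,161): 5 bp
  [161,166): 5 bp
  [166,181): 15 bp
  [181,186): 5 bp
  [186,193): 7 bp

[2,3,4,4,5,5,5,7,7,7,7,7,7,9,10,10,13,14,14,15,16,22]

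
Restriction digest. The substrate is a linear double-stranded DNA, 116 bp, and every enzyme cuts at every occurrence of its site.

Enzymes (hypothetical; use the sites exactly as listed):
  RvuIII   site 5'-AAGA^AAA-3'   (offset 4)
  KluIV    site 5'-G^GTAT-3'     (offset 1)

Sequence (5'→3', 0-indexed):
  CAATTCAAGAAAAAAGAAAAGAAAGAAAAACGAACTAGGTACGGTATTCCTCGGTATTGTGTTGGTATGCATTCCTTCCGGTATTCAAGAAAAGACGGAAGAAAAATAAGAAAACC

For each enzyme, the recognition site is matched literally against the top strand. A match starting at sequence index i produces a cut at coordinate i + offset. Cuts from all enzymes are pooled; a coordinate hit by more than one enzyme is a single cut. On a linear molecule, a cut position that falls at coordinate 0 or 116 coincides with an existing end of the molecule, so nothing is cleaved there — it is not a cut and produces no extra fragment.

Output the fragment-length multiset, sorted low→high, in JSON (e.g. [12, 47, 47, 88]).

Scan for sites:
  RvuIII AAGAAAA/4: at [6, 13, 22, 86, 98, 107] ⇒ [10, 17, 26, 90, 102, 111]
  KluIV GGTAT/1: at [42, 52, 63, 79] ⇒ [43, 53, 64, 80]

All cut coordinates (distinct, sorted): [10, 17, 26, 43, 53, 64, 80, 90, 102, 111]

Fragments:
  [0,10): 10 bp
  [10,17): 7 bp
  [17,26): 9 bp
  [26,43): 17 bp
  [43,53): 10 bp
  [53,64): 11 bp
  [64,80): 16 bp
  [80,90): 10 bp
  [90,102): 12 bp
  [102,111): 9 bp
  [111,116): 5 bp

[5,7,9,9,10,10,10,11,12,16,17]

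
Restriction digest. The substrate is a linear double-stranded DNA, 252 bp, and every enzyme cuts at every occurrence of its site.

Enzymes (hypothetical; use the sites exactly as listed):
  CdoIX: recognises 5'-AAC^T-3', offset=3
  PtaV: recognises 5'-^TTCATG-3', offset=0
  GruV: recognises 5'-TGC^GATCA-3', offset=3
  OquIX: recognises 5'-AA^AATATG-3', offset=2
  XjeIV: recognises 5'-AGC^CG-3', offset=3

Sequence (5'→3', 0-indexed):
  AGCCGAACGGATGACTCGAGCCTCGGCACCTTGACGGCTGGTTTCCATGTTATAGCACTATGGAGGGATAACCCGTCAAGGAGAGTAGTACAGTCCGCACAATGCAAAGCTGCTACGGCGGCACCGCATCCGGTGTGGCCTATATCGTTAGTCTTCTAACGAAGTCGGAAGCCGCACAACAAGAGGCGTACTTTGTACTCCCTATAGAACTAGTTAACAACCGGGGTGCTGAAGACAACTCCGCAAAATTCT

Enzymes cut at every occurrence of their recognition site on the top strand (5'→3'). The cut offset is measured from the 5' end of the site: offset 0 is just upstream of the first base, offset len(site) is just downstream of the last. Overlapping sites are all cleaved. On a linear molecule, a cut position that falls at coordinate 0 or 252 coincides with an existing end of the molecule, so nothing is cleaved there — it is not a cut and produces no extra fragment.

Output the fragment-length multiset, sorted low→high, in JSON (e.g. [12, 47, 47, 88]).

[3,13,29,38,169]

Site scan:
  CdoIX (AACT, off=3): starts [207, 236] → cuts [210, 239]
  PtaV (TTCATG, off=0): no sites
  GruV (TGCGATCA, off=3): no sites
  OquIX (AAAATATG, off=2): no sites
  XjeIV (AGCCG, off=3): starts [0, 169] → cuts [3, 172]

All cut coordinates (distinct, sorted): [3, 172, 210, 239]

Fragment lengths:
  [0,3): 3 bp
  [3,172): 169 bp
  [172,210): 38 bp
  [210,239): 29 bp
  [239,252): 13 bp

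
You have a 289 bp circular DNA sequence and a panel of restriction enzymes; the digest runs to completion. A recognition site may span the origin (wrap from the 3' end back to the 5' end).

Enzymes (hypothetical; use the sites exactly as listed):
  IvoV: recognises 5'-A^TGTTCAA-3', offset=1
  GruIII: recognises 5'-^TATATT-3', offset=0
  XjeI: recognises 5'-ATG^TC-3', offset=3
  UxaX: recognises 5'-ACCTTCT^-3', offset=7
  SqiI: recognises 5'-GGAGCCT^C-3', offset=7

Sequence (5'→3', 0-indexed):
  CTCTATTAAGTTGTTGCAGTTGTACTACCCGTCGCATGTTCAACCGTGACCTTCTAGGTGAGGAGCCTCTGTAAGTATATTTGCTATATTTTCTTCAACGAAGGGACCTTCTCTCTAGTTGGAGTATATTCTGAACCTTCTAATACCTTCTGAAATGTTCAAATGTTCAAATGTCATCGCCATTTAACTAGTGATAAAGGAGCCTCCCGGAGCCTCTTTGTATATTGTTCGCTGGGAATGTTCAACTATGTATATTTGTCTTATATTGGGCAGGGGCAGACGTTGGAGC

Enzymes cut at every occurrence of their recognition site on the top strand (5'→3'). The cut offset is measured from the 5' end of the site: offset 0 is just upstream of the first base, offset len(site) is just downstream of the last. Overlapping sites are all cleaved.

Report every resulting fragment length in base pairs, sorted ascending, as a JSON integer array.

[4,5,7,8,9,10,10,10,11,12,12,13,17,18,19,28,30,32,34]

Per-enzyme occurrences:
  IvoV ATGTTCAA/1: at [35, 154, 162, 237] ⇒ [36, 155, 163, 238]
  GruIII TATATT/0: at [75, 84, 124, 220, 250, 261] ⇒ [75, 84, 124, 220, 250, 261]
  XjeI ATGTC/3: at [170] ⇒ [173]
  UxaX ACCTTCT/7: at [48, 105, 134, 144] ⇒ [55, 112, 141, 151]
  SqiI GGAGCCTC/7: at [61, 198, 208, 284] ⇒ [2, 68, 205, 215]

Pooled cuts: [2, 36, 55, 68, 75, 84, 112, 124, 141, 151, 155, 163, 173, 205, 215, 220, 238, 250, 261]

Fragment lengths:
  2→36: 34 bp
  36→55: 19 bp
  55→68: 13 bp
  68→75: 7 bp
  75→84: 9 bp
  84→112: 28 bp
  112→124: 12 bp
  124→141: 17 bp
  141→151: 10 bp
  151→155: 4 bp
  155→163: 8 bp
  163→173: 10 bp
  173→205: 32 bp
  205→215: 10 bp
  215→220: 5 bp
  220→238: 18 bp
  238→250: 12 bp
  250→261: 11 bp
  261→2 (wrap): 289-261+2 = 30 bp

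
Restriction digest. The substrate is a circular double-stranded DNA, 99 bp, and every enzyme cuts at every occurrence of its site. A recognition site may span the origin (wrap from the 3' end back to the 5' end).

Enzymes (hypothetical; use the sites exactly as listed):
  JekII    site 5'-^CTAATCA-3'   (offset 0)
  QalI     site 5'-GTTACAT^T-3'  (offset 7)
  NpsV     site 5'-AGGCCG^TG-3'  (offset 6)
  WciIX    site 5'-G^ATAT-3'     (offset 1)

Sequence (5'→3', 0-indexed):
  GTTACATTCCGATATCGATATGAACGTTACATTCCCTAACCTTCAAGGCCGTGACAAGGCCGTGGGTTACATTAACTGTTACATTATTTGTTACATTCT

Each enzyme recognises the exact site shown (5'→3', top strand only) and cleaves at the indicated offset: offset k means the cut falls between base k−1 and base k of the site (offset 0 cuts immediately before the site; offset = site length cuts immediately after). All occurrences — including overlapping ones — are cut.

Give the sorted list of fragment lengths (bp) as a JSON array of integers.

Per-enzyme occurrences:
  JekII (CTAATCA, off=0): no sites
  QalI GTTACATT/7: at [0, 25, 65, 77, 89] ⇒ [7, 32, 72, 84, 96]
  NpsV AGGCCGTG/6: at [45, 56] ⇒ [51, 62]
  WciIX GATAT/1: at [10, 16] ⇒ [11, 17]

All cut coordinates (distinct, sorted): [7, 11, 17, 32, 51, 62, 72, 84, 96]

Fragments:
  7→11: 4 bp
  11→17: 6 bp
  17→32: 15 bp
  32→51: 19 bp
  51→62: 11 bp
  62→72: 10 bp
  72→84: 12 bp
  84→96: 12 bp
  96→7 (wrap): 99-96+7 = 10 bp

[4,6,10,10,11,12,12,15,19]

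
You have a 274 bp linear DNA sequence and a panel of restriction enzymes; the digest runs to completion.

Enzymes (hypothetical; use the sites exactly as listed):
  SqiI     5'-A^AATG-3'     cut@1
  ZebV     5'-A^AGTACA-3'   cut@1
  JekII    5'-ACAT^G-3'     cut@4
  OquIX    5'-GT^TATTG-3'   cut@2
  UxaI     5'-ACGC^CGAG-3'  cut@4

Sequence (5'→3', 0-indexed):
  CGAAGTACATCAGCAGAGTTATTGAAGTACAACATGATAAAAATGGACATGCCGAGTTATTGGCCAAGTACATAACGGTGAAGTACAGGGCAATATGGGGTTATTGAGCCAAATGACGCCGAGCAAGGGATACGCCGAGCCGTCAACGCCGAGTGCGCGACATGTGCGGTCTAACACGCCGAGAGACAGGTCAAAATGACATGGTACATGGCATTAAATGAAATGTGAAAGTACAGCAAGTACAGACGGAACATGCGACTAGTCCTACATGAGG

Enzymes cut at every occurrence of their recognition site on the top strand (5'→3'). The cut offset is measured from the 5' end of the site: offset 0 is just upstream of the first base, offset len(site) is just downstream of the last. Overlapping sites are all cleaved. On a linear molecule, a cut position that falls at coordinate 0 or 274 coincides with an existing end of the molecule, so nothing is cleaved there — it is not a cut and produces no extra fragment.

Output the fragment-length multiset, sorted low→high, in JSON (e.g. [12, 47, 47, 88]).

Scan for sites:
  SqiI AAATG/1: at [40, 110, 193, 215, 220] ⇒ [41, 111, 194, 216, 221]
  ZebV AAGTACA/1: at [2, 24, 65, 80, 228, 237] ⇒ [3, 25, 66, 81, 229, 238]
  JekII ACATG/4: at [31, 46, 159, 198, 205, 250, 266] ⇒ [35, 50, 163, 202, 209, 254, 270]
  OquIX GTTATTG/2: at [17, 55, 99] ⇒ [19, 57, 101]
  UxaI ACGCCGAG/4: at [115, 131, 145, 175] ⇒ [119, 135, 149, 179]

Pooled cuts: [3, 19, 25, 35, 41, 50, 57, 66, 81, 101, 111, 119, 135, 149, 163, 179, 194, 202, 209, 216, 221, 229, 238, 254, 270]

Fragment lengths:
  [0,3): 3 bp
  [3,19): 16 bp
  [19,25): 6 bp
  [25,35): 10 bp
  [35,41): 6 bp
  [41,50): 9 bp
  [50,57): 7 bp
  [57,66): 9 bp
  [66,81): 15 bp
  [81,101): 20 bp
  [101,111): 10 bp
  [111,119): 8 bp
  [119,135): 16 bp
  [135,149): 14 bp
  [149,163): 14 bp
  [163,179): 16 bp
  [179,194): 15 bp
  [194,202): 8 bp
  [202,209): 7 bp
  [209,216): 7 bp
  [216,221): 5 bp
  [221,229): 8 bp
  [229,238): 9 bp
  [238,254): 16 bp
  [254,270): 16 bp
  [270,274): 4 bp

[3,4,5,6,6,7,7,7,8,8,8,9,9,9,10,10,14,14,15,15,16,16,16,16,16,20]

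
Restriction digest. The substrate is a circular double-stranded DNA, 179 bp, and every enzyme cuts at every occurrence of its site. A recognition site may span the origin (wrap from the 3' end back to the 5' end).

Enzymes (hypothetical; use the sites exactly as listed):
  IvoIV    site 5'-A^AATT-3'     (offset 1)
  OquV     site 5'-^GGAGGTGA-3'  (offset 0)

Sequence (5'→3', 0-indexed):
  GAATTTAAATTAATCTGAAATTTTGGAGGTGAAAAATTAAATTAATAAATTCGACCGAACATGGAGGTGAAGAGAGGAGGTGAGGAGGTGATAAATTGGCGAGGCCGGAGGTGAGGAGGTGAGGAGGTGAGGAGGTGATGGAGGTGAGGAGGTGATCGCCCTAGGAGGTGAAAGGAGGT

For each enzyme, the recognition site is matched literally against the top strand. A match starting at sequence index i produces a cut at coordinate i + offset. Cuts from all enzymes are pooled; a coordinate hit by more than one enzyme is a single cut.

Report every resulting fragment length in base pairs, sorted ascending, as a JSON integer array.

[5,6,8,8,8,8,8,8,9,10,10,10,11,13,13,13,15,16]

Per-enzyme occurrences:
  IvoIV AAATT/1: at [6, 17, 33, 38, 46, 92] ⇒ [7, 18, 34, 39, 47, 93]
  OquV GGAGGTGA/0: at [24, 62, 75, 83, 106, 114, 122, 130, 139, 147, 163, 173] ⇒ [24, 62, 75, 83, 106, 114, 122, 130, 139, 147, 163, 173]

All cut coordinates (distinct, sorted): [7, 18, 24, 34, 39, 47, 62, 75, 83, 93, 106, 114, 122, 130, 139, 147, 163, 173]

Fragments:
  7→18: 11 bp
  18→24: 6 bp
  24→34: 10 bp
  34→39: 5 bp
  39→47: 8 bp
  47→62: 15 bp
  62→75: 13 bp
  75→83: 8 bp
  83→93: 10 bp
  93→106: 13 bp
  106→114: 8 bp
  114→122: 8 bp
  122→130: 8 bp
  130→139: 9 bp
  139→147: 8 bp
  147→163: 16 bp
  163→173: 10 bp
  173→7 (wrap): 179-173+7 = 13 bp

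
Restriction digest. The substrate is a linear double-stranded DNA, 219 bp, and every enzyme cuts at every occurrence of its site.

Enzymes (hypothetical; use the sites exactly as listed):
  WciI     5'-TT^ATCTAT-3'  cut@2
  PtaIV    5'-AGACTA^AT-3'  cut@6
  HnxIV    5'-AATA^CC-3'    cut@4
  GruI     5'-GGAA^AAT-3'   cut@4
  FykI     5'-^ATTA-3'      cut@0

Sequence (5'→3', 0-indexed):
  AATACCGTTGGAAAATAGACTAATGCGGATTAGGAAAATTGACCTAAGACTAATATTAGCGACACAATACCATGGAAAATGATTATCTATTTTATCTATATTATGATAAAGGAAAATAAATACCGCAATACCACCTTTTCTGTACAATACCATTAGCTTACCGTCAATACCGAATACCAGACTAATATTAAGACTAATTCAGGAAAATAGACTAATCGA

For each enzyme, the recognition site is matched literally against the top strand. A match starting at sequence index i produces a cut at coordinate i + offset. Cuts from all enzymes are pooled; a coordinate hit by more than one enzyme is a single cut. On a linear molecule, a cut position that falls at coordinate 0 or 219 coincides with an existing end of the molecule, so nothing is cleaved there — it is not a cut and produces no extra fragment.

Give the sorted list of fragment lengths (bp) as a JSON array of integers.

[2,2,2,3,4,4,5,6,6,7,8,8,8,8,8,9,9,9,9,9,10,15,15,16,18,19]

Scan for sites:
  WciI (TTATCTAT, off=2): starts [82, 91] → cuts [84, 93]
  PtaIV (AGACTAAT, off=6): starts [16, 46, 178, 190, 208] → cuts [22, 52, 184, 196, 214]
  HnxIV (AATACC, off=4): starts [0, 65, 118, 126, 145, 165, 172] → cuts [4, 69, 122, 130, 149, 169, 176]
  GruI (GGAAAAT, off=4): starts [9, 32, 73, 110, 201] → cuts [13, 36, 77, 114, 205]
  FykI (ATTA, off=0): starts [28, 54, 81, 99, 151, 186] → cuts [28, 54, 81, 99, 151, 186]

All cut coordinates (distinct, sorted): [4, 13, 22, 28, 36, 52, 54, 69, 77, 81, 84, 93, 99, 114, 122, 130, 149, 151, 169, 176, 184, 186, 196, 205, 214]

Fragment lengths:
  [0,4): 4 bp
  [4,13): 9 bp
  [13,22): 9 bp
  [22,28): 6 bp
  [28,36): 8 bp
  [36,52): 16 bp
  [52,54): 2 bp
  [54,69): 15 bp
  [69,77): 8 bp
  [77,81): 4 bp
  [81,84): 3 bp
  [84,93): 9 bp
  [93,99): 6 bp
  [99,114): 15 bp
  [114,122): 8 bp
  [122,130): 8 bp
  [130,149): 19 bp
  [149,151): 2 bp
  [151,169): 18 bp
  [169,176): 7 bp
  [176,184): 8 bp
  [184,186): 2 bp
  [186,196): 10 bp
  [196,205): 9 bp
  [205,214): 9 bp
  [214,219): 5 bp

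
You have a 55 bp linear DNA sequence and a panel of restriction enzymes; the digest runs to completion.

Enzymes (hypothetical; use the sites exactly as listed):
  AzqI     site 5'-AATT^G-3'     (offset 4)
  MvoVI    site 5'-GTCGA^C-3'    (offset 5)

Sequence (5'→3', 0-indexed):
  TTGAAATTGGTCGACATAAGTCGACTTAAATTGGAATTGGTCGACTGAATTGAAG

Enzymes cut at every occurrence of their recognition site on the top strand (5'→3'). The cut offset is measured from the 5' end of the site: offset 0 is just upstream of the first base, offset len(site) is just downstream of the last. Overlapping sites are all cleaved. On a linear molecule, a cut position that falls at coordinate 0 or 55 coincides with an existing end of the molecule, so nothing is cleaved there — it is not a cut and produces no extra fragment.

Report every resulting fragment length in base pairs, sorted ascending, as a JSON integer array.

[4,6,6,6,7,8,8,10]

Site scan:
  AzqI (AATTG, off=4): starts [4, 28, 34, 47] → cuts [8, 32, 38, 51]
  MvoVI (GTCGAC, off=5): starts [9, 19, 39] → cuts [14, 24, 44]

All cut coordinates (distinct, sorted): [8, 14, 24, 32, 38, 44, 51]

Fragments:
  [0,8): 8 bp
  [8,14): 6 bp
  [14,24): 10 bp
  [24,32): 8 bp
  [32,38): 6 bp
  [38,44): 6 bp
  [44,51): 7 bp
  [51,55): 4 bp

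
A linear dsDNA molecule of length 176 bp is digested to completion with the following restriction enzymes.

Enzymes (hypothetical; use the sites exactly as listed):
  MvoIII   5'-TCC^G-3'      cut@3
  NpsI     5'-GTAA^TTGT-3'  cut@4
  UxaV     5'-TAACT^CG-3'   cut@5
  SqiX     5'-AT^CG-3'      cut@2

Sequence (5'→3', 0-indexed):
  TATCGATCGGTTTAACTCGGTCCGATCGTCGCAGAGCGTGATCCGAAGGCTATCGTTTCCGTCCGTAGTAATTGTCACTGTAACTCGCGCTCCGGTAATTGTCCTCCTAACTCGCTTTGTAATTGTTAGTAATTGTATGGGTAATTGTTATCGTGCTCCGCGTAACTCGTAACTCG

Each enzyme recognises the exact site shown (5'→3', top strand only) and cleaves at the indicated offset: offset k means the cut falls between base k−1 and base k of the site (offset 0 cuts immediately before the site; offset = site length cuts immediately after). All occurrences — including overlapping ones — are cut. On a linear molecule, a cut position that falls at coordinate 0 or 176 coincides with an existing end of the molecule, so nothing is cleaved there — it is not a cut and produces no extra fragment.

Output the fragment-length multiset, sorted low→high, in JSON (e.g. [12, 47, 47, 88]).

Per-enzyme occurrences:
  MvoIII TCCG/3: at [20, 41, 57, 61, 90, 156] ⇒ [23, 44, 60, 64, 93, 159]
  NpsI GTAATTGT/4: at [67, 94, 118, 128, 140] ⇒ [71, 98, 122, 132, 144]
  UxaV TAACTCG/5: at [12, 80, 107, 162, 169] ⇒ [17, 85, 112, 167, 174]
  SqiX ATCG/2: at [1, 5, 24, 51, 149] ⇒ [3, 7, 26, 53, 151]

All cut coordinates (distinct, sorted): [3, 7, 17, 23, 26, 44, 53, 60, 64, 71, 85, 93, 98, 112, 122, 132, 144, 151, 159, 167, 174]

Fragment lengths:
  [0,3): 3 bp
  [3,7): 4 bp
  [7,17): 10 bp
  [17,23): 6 bp
  [23,26): 3 bp
  [26,44): 18 bp
  [44,53): 9 bp
  [53,60): 7 bp
  [60,64): 4 bp
  [64,71): 7 bp
  [71,85): 14 bp
  [85,93): 8 bp
  [93,98): 5 bp
  [98,112): 14 bp
  [112,122): 10 bp
  [122,132): 10 bp
  [132,144): 12 bp
  [144,151): 7 bp
  [151,159): 8 bp
  [159,167): 8 bp
  [167,174): 7 bp
  [174,176): 2 bp

[2,3,3,4,4,5,6,7,7,7,7,8,8,8,9,10,10,10,12,14,14,18]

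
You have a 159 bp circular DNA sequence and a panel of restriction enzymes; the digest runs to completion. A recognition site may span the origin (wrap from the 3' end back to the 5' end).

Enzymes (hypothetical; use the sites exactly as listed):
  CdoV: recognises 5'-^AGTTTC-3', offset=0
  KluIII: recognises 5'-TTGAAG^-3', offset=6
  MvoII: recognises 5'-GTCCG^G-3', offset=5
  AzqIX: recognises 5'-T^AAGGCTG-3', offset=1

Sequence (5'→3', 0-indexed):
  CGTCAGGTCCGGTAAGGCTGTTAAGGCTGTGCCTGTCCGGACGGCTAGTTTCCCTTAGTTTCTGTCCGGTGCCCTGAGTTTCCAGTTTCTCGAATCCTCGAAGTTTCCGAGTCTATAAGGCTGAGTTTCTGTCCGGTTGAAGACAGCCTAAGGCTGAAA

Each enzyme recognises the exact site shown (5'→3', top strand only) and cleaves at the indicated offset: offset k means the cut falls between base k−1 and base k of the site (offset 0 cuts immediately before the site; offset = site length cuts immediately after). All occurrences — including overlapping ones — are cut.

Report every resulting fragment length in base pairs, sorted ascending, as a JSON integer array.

[2,7,7,7,7,7,8,9,10,12,12,15,17,18,21]

Per-enzyme occurrences:
  CdoV (AGTTTC, off=0): starts [46, 56, 76, 83, 101, 123] → cuts [46, 56, 76, 83, 101, 123]
  KluIII (TTGAAG, off=6): starts [136] → cuts [142]
  MvoII (GTCCGG, off=5): starts [6, 34, 63, 130] → cuts [11, 39, 68, 135]
  AzqIX (TAAGGCTG, off=1): starts [12, 21, 115, 148] → cuts [13, 22, 116, 149]

Pooled cuts: [11, 13, 22, 39, 46, 56, 68, 76, 83, 101, 116, 123, 135, 142, 149]

Fragment lengths:
  11→13: 2 bp
  13→22: 9 bp
  22→39: 17 bp
  39→46: 7 bp
  46→56: 10 bp
  56→68: 12 bp
  68→76: 8 bp
  76→83: 7 bp
  83→101: 18 bp
  101→116: 15 bp
  116→123: 7 bp
  123→135: 12 bp
  135→142: 7 bp
  142→149: 7 bp
  149→11 (wrap): 159-149+11 = 21 bp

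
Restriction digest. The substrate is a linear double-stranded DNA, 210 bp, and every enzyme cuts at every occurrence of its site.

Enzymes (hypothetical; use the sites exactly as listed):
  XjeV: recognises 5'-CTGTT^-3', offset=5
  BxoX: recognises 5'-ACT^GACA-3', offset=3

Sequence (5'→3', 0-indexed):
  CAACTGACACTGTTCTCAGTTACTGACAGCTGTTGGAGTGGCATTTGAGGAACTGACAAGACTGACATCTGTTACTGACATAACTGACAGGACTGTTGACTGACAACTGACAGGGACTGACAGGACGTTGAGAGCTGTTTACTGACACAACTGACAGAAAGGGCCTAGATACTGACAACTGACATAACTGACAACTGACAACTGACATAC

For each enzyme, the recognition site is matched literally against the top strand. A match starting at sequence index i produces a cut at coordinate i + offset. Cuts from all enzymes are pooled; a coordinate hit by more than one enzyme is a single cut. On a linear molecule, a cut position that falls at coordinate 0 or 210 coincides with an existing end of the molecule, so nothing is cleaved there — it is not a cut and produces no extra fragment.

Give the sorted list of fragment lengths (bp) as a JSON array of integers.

[3,4,4,5,7,7,7,7,7,9,9,9,9,9,10,10,10,10,12,20,21,21]

Scan for sites:
  XjeV (CTGTT, off=5): starts [9, 29, 68, 92, 134] → cuts [14, 34, 73, 97, 139]
  BxoX (ACTGACA, off=3): starts [2, 21, 51, 60, 73, 82, 98, 105, 115, 140, 149, 170, 177, 186, 193, 200] → cuts [5, 24, 54, 63, 76, 85, 101, 108, 118, 143, 152, 173, 180, 189, 196, 203]

All cut coordinates (distinct, sorted): [5, 14, 24, 34, 54, 63, 73, 76, 85, 97, 101, 108, 118, 139, 143, 152, 173, 180, 189, 196, 203]

Fragments:
  [0,5): 5 bp
  [5,14): 9 bp
  [14,24): 10 bp
  [24,34): 10 bp
  [34,54): 20 bp
  [54,63): 9 bp
  [63,73): 10 bp
  [73,76): 3 bp
  [76,85): 9 bp
  [85,97): 12 bp
  [97,101): 4 bp
  [101,108): 7 bp
  [108,118): 10 bp
  [118,139): 21 bp
  [139,143): 4 bp
  [143,152): 9 bp
  [152,173): 21 bp
  [173,180): 7 bp
  [180,189): 9 bp
  [189,196): 7 bp
  [196,203): 7 bp
  [203,210): 7 bp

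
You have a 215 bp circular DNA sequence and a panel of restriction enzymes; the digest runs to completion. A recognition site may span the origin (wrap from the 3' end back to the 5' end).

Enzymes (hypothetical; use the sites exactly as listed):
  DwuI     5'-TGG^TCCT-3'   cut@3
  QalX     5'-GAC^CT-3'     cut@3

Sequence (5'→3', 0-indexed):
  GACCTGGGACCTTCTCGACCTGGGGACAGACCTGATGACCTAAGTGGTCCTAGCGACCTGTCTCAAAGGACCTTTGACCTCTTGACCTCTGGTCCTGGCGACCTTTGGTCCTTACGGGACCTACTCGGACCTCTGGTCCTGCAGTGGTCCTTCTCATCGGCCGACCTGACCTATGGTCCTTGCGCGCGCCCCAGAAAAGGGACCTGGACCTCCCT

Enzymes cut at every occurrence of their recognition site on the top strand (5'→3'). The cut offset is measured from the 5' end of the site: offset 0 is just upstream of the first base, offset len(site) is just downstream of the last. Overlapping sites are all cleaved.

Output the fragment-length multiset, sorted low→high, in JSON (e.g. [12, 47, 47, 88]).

[5,6,6,6,6,6,7,7,8,8,8,9,9,10,10,10,11,12,12,14,18,27]

Per-enzyme occurrences:
  DwuI (TGGTCCT, off=3): starts [44, 89, 105, 133, 144, 173] → cuts [47, 92, 108, 136, 147, 176]
  QalX (GACCT, off=3): starts [0, 7, 16, 28, 36, 54, 68, 75, 83, 99, 117, 127, 162, 167, 200, 206] → cuts [3, 10, 19, 31, 39, 57, 71, 78, 86, 102, 120, 130, 165, 170, 203, 209]

All cut coordinates (distinct, sorted): [3, 10, 19, 31, 39, 47, 57, 71, 78, 86, 92, 102, 108, 120, 130, 136, 147, 165, 170, 176, 203, 209]

Fragments:
  3→10: 7 bp
  10→19: 9 bp
  19→31: 12 bp
  31→39: 8 bp
  39→47: 8 bp
  47→57: 10 bp
  57→71: 14 bp
  71→78: 7 bp
  78→86: 8 bp
  86→92: 6 bp
  92→102: 10 bp
  102→108: 6 bp
  108→120: 12 bp
  120→130: 10 bp
  130→136: 6 bp
  136→147: 11 bp
  147→165: 18 bp
  165→170: 5 bp
  170→176: 6 bp
  176→203: 27 bp
  203→209: 6 bp
  209→3 (wrap): 215-209+3 = 9 bp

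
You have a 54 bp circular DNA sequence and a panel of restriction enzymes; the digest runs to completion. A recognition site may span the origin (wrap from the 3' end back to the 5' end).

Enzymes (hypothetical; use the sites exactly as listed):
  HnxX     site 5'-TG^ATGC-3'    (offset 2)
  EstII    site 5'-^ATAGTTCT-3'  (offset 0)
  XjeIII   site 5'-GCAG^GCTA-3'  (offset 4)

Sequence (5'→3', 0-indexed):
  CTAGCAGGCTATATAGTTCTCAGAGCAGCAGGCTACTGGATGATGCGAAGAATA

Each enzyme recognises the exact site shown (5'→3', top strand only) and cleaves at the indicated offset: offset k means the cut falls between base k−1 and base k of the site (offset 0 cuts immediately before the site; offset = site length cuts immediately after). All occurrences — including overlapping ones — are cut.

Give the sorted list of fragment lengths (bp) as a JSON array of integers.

[5,11,19,19]

Site scan:
  HnxX TGATGC/2: at [40] ⇒ [42]
  EstII ATAGTTCT/0: at [12] ⇒ [12]
  XjeIII GCAGGCTA/4: at [3, 27] ⇒ [7, 31]

Pooled cuts: [7, 12, 31, 42]

Fragments:
  7→12: 5 bp
  12→31: 19 bp
  31→42: 11 bp
  42→7 (wrap): 54-42+7 = 19 bp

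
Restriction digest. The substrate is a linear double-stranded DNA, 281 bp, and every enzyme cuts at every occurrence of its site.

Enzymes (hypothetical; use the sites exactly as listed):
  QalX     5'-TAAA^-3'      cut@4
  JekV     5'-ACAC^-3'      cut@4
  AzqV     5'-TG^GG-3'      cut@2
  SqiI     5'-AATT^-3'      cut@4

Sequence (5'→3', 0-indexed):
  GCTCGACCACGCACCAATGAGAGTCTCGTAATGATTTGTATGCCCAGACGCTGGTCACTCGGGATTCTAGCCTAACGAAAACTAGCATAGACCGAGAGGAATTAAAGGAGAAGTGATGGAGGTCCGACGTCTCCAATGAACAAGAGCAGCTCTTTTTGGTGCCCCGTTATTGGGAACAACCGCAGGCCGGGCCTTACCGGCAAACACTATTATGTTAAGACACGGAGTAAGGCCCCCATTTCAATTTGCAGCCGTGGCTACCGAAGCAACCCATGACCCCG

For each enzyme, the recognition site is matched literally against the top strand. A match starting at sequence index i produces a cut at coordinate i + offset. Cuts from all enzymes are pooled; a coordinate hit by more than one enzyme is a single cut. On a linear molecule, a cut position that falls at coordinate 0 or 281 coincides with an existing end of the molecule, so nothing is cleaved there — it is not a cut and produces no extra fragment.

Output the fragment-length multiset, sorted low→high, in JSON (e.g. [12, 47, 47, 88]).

Per-enzyme occurrences:
  QalX (TAAA, off=4): starts [102] → cuts [106]
  JekV (ACAC, off=4): starts [203, 219] → cuts [207, 223]
  AzqV (TGGG, off=2): starts [170] → cuts [172]
  SqiI (AATT, off=4): starts [99, 242] → cuts [103, 246]

Pooled cuts: [103, 106, 172, 207, 223, 246]

Fragments:
  [0,103): 103 bp
  [103,106): 3 bp
  [106,172): 66 bp
  [172,207): 35 bp
  [207,223): 16 bp
  [223,246): 23 bp
  [246,281): 35 bp

[3,16,23,35,35,66,103]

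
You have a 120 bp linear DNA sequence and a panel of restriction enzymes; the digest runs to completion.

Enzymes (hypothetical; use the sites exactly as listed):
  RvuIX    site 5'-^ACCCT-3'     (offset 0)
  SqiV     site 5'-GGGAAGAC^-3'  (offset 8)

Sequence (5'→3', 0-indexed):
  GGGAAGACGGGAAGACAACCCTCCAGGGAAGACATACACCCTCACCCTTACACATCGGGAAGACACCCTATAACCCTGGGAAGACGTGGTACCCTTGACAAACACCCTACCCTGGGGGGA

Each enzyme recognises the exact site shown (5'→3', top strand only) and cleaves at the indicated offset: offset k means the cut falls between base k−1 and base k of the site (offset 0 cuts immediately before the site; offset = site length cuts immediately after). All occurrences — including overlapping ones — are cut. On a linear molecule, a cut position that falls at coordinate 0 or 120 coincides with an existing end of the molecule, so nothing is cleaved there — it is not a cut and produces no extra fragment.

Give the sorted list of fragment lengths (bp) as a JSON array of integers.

Scan for sites:
  RvuIX (ACCCT, off=0): starts [17, 37, 43, 64, 72, 90, 103, 108] → cuts [17, 37, 43, 64, 72, 90, 103, 108]
  SqiV (GGGAAGAC, off=8): starts [0, 8, 25, 56, 77] → cuts [8, 16, 33, 64, 85]

All cut coordinates (distinct, sorted): [8, 16, 17, 33, 37, 43, 64, 72, 85, 90, 103, 108]

Fragments:
  [0,8): 8 bp
  [8,16): 8 bp
  [16,17): 1 bp
  [17,33): 16 bp
  [33,37): 4 bp
  [37,43): 6 bp
  [43,64): 21 bp
  [64,72): 8 bp
  [72,85): 13 bp
  [85,90): 5 bp
  [90,103): 13 bp
  [103,108): 5 bp
  [108,120): 12 bp

[1,4,5,5,6,8,8,8,12,13,13,16,21]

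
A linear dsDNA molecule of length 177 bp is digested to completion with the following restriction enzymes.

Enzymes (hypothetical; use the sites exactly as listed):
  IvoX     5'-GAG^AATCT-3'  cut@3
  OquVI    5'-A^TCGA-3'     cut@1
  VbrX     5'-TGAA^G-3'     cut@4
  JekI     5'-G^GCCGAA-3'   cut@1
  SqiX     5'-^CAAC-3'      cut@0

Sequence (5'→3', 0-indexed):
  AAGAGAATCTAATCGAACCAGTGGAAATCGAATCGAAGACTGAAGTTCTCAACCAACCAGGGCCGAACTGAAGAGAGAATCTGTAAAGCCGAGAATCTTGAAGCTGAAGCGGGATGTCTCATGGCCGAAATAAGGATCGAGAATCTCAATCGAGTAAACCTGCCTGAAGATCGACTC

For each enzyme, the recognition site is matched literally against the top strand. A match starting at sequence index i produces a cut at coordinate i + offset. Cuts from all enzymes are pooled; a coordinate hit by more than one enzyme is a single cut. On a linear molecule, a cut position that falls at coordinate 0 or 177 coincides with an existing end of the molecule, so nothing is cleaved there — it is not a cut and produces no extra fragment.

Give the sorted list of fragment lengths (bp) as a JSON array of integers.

[2,4,5,5,5,5,5,6,7,7,8,8,9,11,12,13,15,15,16,19]

Per-enzyme occurrences:
  IvoX (GAGAATCT, off=3): starts [2, 74, 90, 138] → cuts [5, 77, 93, 141]
  OquVI (ATCGA, off=1): starts [11, 26, 31, 135, 148, 169] → cuts [12, 27, 32, 136, 149, 170]
  VbrX (TGAAG, off=4): starts [40, 68, 98, 104, 164] → cuts [44, 72, 102, 108, 168]
  JekI (GGCCGAA, off=1): starts [60, 122] → cuts [61, 123]
  SqiX (CAAC, off=0): starts [49, 53] → cuts [49, 53]

Pooled cuts: [5, 12, 27, 32, 44, 49, 53, 61, 72, 77, 93, 102, 108, 123, 136, 141, 149, 168, 170]

Fragment lengths:
  [0,5): 5 bp
  [5,12): 7 bp
  [12,27): 15 bp
  [27,32): 5 bp
  [32,44): 12 bp
  [44,49): 5 bp
  [49,53): 4 bp
  [53,61): 8 bp
  [61,72): 11 bp
  [72,77): 5 bp
  [77,93): 16 bp
  [93,102): 9 bp
  [102,108): 6 bp
  [108,123): 15 bp
  [123,136): 13 bp
  [136,141): 5 bp
  [141,149): 8 bp
  [149,168): 19 bp
  [168,170): 2 bp
  [170,177): 7 bp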